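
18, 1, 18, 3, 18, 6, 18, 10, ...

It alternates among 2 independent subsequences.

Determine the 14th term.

28

Positions 1, 3, 5, … form one subsequence and positions 2, 4, 6, … form another.
Subsequence A = 18, 18, 18, 18: the constant sequence 18.
Subsequence B = 1, 3, 6, 10: triangular numbers starting at T_1.
The 14th slot belongs to subsequence B; its 7th term is 28.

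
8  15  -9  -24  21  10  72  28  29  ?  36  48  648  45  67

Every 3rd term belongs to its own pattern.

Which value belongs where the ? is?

-216

Split by position mod 3: positions 1, 4, 7, … form one track, and each other residue class forms its own.
Stream A: 8, -24, 72, ?, 648. A geometric progression (common ratio -3).
Stream B: 15, 21, 28, 36, 45. Triangular numbers n(n+1)/2 for n = 5, 6, ….
Stream C: -9, 10, 29, 48, 67. Linear: a_n = -28 + 19·n.
So the missing entry in stream A is -216.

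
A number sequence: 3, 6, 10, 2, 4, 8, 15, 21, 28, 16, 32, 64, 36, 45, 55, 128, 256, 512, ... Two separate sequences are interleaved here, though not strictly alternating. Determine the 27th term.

136

Reading positions in blocks of 6 reveals the pattern AAABBB — 2 tracks woven together.
Stream A = 3, 6, 10, 15, 21, 28, 36, 45, 55: the triangular numbers T_2, T_3, ….
Stream B = 2, 4, 8, 16, 32, 64, 128, 256, 512: geometric with ratio 2.
Position 27 → stream A, term 15 = 136.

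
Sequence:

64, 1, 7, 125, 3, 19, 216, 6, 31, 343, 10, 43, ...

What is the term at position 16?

729

Read the sequence 3 terms at a time; column i is its own pattern.
Track A is 64, 125, 216, 343, which is the cubes 4³, 5³, 6³, ….
Track B is 1, 3, 6, 10, which is the triangular numbers T_1, T_2, ….
Track C is 7, 19, 31, 43, which is adding 12 each time.
Term 16 comes from track A (its 6th entry): 729.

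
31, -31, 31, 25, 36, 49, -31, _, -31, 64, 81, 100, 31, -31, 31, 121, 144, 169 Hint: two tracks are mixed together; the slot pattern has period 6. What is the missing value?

Reading positions in blocks of 6 reveals the pattern AAABBB — 2 tracks woven together.
Track A = 31, -31, 31, -31, ?, -31, 31, -31, 31: oscillating between 31 and -31.
Track B = 25, 36, 49, 64, 81, 100, 121, 144, 169: perfect squares starting at 5².
Track A's pattern makes the blank 31.

31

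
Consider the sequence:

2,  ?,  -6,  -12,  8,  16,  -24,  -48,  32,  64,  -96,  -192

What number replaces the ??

4

The slot pattern repeats as AABB (period 4), so there are 2 interleaved tracks.
Track A: 2, ?, 8, 16, 32, 64 (successive powers of 2).
Track B: -6, -12, -24, -48, -96, -192 (geometric with ratio 2).
The gap is track A's term 2; the rule gives 4.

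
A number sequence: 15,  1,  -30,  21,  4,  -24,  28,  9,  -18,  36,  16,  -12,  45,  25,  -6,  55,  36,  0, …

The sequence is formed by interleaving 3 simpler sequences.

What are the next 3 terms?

Split by position mod 3 into 3 tracks.
Track A: 15, 21, 28, 36, 45, 55 (triangular numbers starting at T_5).
Track B: 1, 4, 9, 16, 25, 36 (consecutive squares n² from n = 1).
Track C: -30, -24, -18, -12, -6, 0 (linear: a_n = -36 + 6·n).
Term 19 comes from track A (its 7th entry): 66.
The 20th slot belongs to track B; its 7th term is 49.
Position 21 → track C, term 7 = 6.

66, 49, 6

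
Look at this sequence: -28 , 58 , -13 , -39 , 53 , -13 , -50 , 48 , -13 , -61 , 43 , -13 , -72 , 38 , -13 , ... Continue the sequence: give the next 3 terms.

-83, 33, -13

Taking every 3rd term gives 3 separate tracks.
Stream A is -28, -39, -50, -61, -72, which is subtracting 11 each time.
Stream B is 58, 53, 48, 43, 38, which is subtracting 5 each time.
Stream C is -13, -13, -13, -13, -13, which is constant -13.
Position 16 → stream A, term 6 = -83.
Term 17 comes from stream B (its 6th entry): 33.
Position 18 → stream C, term 6 = -13.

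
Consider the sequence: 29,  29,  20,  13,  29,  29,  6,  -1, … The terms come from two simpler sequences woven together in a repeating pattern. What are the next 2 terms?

29, 29

The slot pattern repeats as AABB (period 4), so there are 2 interleaved tracks.
Subsequence A = 29, 29, 29, 29: the constant sequence 29.
Subsequence B = 20, 13, 6, -1: subtracting 7 each time.
Position 9 → subsequence A, term 5 = 29.
Position 10 falls in subsequence A as its term 6, giving 29.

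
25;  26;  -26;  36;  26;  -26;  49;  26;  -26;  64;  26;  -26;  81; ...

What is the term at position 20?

Positions follow the repeating pattern ABB; grouping by letter gives 2 tracks.
Subsequence A is 25, 36, 49, 64, 81, which is the squares 5², 6², 7², ….
Subsequence B is 26, -26, 26, -26, 26, -26, 26, -26, which is oscillating between 26 and -26.
Term 20 comes from subsequence B (its 13th entry): 26.

26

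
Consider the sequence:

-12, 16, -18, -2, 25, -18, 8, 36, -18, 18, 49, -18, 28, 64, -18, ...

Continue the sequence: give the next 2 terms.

38, 81

Split by position mod 3 into 3 tracks.
Track A is -12, -2, 8, 18, 28, which is linear: a_n = -22 + 10·n.
Track B is 16, 25, 36, 49, 64, which is perfect squares starting at 4².
Track C is -18, -18, -18, -18, -18, which is the constant sequence -18.
Term 16 comes from track A (its 6th entry): 38.
Term 17 comes from track B (its 6th entry): 81.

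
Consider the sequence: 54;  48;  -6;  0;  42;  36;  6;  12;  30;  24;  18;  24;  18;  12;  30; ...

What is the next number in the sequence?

Positions follow the repeating pattern AABB; grouping by letter gives 2 tracks.
Stream A is 54, 48, 42, 36, 30, 24, 18, 12, which is linear: a_n = 60 − 6·n.
Stream B is -6, 0, 6, 12, 18, 24, 30, which is arithmetic with common difference +6.
Position 16 → stream B, term 8 = 36.

36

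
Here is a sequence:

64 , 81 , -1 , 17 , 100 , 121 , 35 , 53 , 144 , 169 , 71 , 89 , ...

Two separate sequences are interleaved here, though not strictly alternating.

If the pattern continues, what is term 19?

Positions follow the repeating pattern AABB; grouping by letter gives 2 tracks.
Track A: 64, 81, 100, 121, 144, 169. Perfect squares starting at 8².
Track B: -1, 17, 35, 53, 71, 89. Arithmetic, step +18.
The 19th slot belongs to track B; its 9th term is 143.

143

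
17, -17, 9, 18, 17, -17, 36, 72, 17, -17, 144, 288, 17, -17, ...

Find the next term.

The slot pattern repeats as AABB (period 4), so there are 2 interleaved tracks.
Track A: 17, -17, 17, -17, 17, -17, 17, -17 — alternating ±17.
Track B: 9, 18, 36, 72, 144, 288 — a geometric progression (common ratio 2).
Position 15 → track B, term 7 = 576.

576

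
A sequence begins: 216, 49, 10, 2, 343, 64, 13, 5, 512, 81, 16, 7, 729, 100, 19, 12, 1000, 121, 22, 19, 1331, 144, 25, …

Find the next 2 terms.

Taking every 4th term gives 4 separate tracks.
Subsequence A is 216, 343, 512, 729, 1000, 1331, which is perfect cubes starting at 6³.
Subsequence B is 49, 64, 81, 100, 121, 144, which is the squares 7², 8², 9², ….
Subsequence C is 10, 13, 16, 19, 22, 25, which is adding 3 each time.
Subsequence D is 2, 5, 7, 12, 19, which is each term equals the sum of the previous two.
Term 24 comes from subsequence D (its 6th entry): 31.
Position 25 → subsequence A, term 7 = 1728.

31, 1728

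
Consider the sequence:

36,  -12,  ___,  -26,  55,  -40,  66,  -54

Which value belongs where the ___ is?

Split by position mod 2 into 2 tracks.
Stream A: 36, ?, 55, 66. Triangular numbers starting at T_8.
Stream B: -12, -26, -40, -54. Linear: a_n = 2 − 14·n.
So the missing entry in stream A is 45.

45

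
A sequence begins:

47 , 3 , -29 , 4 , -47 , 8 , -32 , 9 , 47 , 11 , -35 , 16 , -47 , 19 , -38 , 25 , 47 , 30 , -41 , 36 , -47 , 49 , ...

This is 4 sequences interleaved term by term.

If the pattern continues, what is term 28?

The terms cycle through 4 interleaved subsequences.
Track A: 47, -47, 47, -47, 47, -47 (oscillating between 47 and -47).
Track B: 3, 8, 11, 19, 30, 49 (each term equals the sum of the previous two).
Track C: -29, -32, -35, -38, -41 (arithmetic, step −3).
Track D: 4, 9, 16, 25, 36 (the squares 2², 3², 4², …).
Term 28 comes from track D (its 7th entry): 64.

64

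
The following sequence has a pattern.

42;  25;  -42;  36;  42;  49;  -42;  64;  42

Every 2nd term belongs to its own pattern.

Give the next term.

81

Split by position mod 2 into 2 tracks.
Stream A is 42, -42, 42, -42, 42, which is alternating ±42.
Stream B is 25, 36, 49, 64, which is the squares 5², 6², 7², ….
Position 10 → stream B, term 5 = 81.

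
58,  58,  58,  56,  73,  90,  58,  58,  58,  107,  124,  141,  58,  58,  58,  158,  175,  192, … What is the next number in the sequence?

58

Reading positions in blocks of 6 reveals the pattern AAABBB — 2 tracks woven together.
Track A: 58, 58, 58, 58, 58, 58, 58, 58, 58 — constant 58.
Track B: 56, 73, 90, 107, 124, 141, 158, 175, 192 — adding 17 each time.
Position 19 → track A, term 10 = 58.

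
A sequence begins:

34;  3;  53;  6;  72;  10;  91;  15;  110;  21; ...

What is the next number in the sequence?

The terms cycle through 2 interleaved subsequences.
Subsequence A: 34, 53, 72, 91, 110 — arithmetic with common difference +19.
Subsequence B: 3, 6, 10, 15, 21 — the triangular numbers T_2, T_3, ….
Position 11 falls in subsequence A as its term 6, giving 129.

129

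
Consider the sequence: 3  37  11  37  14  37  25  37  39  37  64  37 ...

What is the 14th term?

Positions 1, 3, 5, … form one subsequence and positions 2, 4, 6, … form another.
Track A: 3, 11, 14, 25, 39, 64 — Fibonacci-style (each term is the sum of the two before it).
Track B: 37, 37, 37, 37, 37, 37 — constant 37.
The 14th slot belongs to track B; its 7th term is 37.

37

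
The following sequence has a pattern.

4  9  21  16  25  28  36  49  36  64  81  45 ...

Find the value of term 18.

Positions follow the repeating pattern AAB; grouping by letter gives 2 tracks.
Track A is 4, 9, 16, 25, 36, 49, 64, 81, which is the squares 2², 3², 4², ….
Track B is 21, 28, 36, 45, which is triangular numbers n(n+1)/2 for n = 6, 7, ….
Term 18 comes from track B (its 6th entry): 66.

66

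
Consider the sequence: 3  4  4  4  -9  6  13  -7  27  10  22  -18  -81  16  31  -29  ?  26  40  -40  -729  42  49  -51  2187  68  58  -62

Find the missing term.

243

Split by position mod 4: positions 1, 5, 9, … form one track, and each other residue class forms its own.
Track A = 3, -9, 27, -81, ?, -729, 2187: geometric, ×-3 each step.
Track B = 4, 6, 10, 16, 26, 42, 68: a Fibonacci-like recurrence a_n = a_{n-1} + a_{n-2}.
Track C = 4, 13, 22, 31, 40, 49, 58: adding 9 each time.
Track D = 4, -7, -18, -29, -40, -51, -62: linear: a_n = 15 − 11·n.
Track A's pattern makes the blank 243.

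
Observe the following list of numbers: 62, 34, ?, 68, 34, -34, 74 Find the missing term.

Reading positions in blocks of 3 reveals the pattern ABB — 2 tracks woven together.
Track A is 62, 68, 74, which is adding 6 each time.
Track B is 34, ?, 34, -34, which is alternating ±34.
Track B's pattern makes the blank -34.

-34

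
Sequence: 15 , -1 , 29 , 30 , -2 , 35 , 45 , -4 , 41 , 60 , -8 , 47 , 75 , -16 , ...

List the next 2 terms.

53, 90

The terms cycle through 3 interleaved subsequences.
Track A = 15, 30, 45, 60, 75: arithmetic, step +15.
Track B = -1, -2, -4, -8, -16: a geometric progression (common ratio 2).
Track C = 29, 35, 41, 47: arithmetic with common difference +6.
The 15th slot belongs to track C; its 5th term is 53.
Position 16 → track A, term 6 = 90.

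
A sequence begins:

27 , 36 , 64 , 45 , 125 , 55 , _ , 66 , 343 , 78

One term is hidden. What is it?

Split by position mod 2 into 2 tracks.
Subsequence A: 27, 64, 125, ?, 343 (the cubes 3³, 4³, 5³, …).
Subsequence B: 36, 45, 55, 66, 78 (triangular numbers n(n+1)/2 for n = 8, 9, …).
Filling subsequence A at index 4 by its rule yields 216.

216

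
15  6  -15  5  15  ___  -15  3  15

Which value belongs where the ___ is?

4

The terms cycle through 2 interleaved subsequences.
Subsequence A = 15, -15, 15, -15, 15: alternating ±15.
Subsequence B = 6, 5, ?, 3: subtracting 1 each time.
So the missing entry in subsequence B is 4.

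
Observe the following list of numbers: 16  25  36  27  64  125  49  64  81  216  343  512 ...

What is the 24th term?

Positions follow the repeating pattern AAABBB; grouping by letter gives 2 tracks.
Track A = 16, 25, 36, 49, 64, 81: the squares 4², 5², 6², ….
Track B = 27, 64, 125, 216, 343, 512: the cubes 3³, 4³, 5³, ….
Term 24 comes from track B (its 12th entry): 2744.

2744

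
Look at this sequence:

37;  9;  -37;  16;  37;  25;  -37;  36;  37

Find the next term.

49

Split by position mod 2 into 2 tracks.
Track A is 37, -37, 37, -37, 37, which is the oscillation 37·(−1)^(n+1).
Track B is 9, 16, 25, 36, which is the squares 3², 4², 5², ….
The 10th slot belongs to track B; its 5th term is 49.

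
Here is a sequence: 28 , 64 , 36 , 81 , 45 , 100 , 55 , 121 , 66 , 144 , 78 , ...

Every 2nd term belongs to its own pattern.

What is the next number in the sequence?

169

The terms cycle through 2 interleaved subsequences.
Track A is 28, 36, 45, 55, 66, 78, which is the triangular numbers T_7, T_8, ….
Track B is 64, 81, 100, 121, 144, which is perfect squares starting at 8².
The 12th slot belongs to track B; its 6th term is 169.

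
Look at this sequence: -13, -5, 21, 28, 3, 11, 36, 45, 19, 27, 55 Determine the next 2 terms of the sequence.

66, 35

The slot pattern repeats as AABB (period 4), so there are 2 interleaved tracks.
Subsequence A: -13, -5, 3, 11, 19, 27 — linear: a_n = -21 + 8·n.
Subsequence B: 21, 28, 36, 45, 55 — triangular numbers n(n+1)/2 for n = 6, 7, ….
Term 12 comes from subsequence B (its 6th entry): 66.
Term 13 comes from subsequence A (its 7th entry): 35.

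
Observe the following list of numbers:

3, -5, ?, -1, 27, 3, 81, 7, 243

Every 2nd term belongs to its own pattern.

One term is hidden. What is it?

Positions 1, 3, 5, … form one subsequence and positions 2, 4, 6, … form another.
Subsequence A: 3, ?, 27, 81, 243 (powers of 3).
Subsequence B: -5, -1, 3, 7 (linear: a_n = -9 + 4·n).
So the missing entry in subsequence A is 9.

9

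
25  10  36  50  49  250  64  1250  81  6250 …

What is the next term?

Positions 1, 3, 5, … form one subsequence and positions 2, 4, 6, … form another.
Subsequence A is 25, 36, 49, 64, 81, which is perfect squares starting at 5².
Subsequence B is 10, 50, 250, 1250, 6250, which is a geometric progression (common ratio 5).
Position 11 falls in subsequence A as its term 6, giving 100.

100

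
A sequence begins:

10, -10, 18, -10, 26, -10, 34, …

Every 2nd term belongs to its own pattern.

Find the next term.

-10

The terms cycle through 2 interleaved subsequences.
Track A: 10, 18, 26, 34 — adding 8 each time.
Track B: -10, -10, -10 — constant -10.
Term 8 comes from track B (its 4th entry): -10.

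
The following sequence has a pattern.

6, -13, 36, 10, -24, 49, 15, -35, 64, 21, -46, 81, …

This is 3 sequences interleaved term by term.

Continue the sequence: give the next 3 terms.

The terms cycle through 3 interleaved subsequences.
Subsequence A: 6, 10, 15, 21. Triangular numbers n(n+1)/2 for n = 3, 4, ….
Subsequence B: -13, -24, -35, -46. Arithmetic, step −11.
Subsequence C: 36, 49, 64, 81. Consecutive squares n² from n = 6.
Term 13 comes from subsequence A (its 5th entry): 28.
Position 14 → subsequence B, term 5 = -57.
Term 15 comes from subsequence C (its 5th entry): 100.

28, -57, 100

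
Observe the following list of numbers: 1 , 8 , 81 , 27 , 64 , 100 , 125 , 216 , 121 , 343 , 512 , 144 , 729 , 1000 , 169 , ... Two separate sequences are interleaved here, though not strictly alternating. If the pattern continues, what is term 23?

4096

Reading positions in blocks of 3 reveals the pattern AAB — 2 tracks woven together.
Stream A: 1, 8, 27, 64, 125, 216, 343, 512, 729, 1000 (perfect cubes starting at 1³).
Stream B: 81, 100, 121, 144, 169 (perfect squares starting at 9²).
Position 23 → stream A, term 16 = 4096.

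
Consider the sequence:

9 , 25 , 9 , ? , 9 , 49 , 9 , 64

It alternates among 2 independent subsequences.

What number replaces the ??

Split by position mod 2 into 2 tracks.
Track A = 9, 9, 9, 9: the constant sequence 9.
Track B = 25, ?, 49, 64: perfect squares starting at 5².
So the missing entry in track B is 36.

36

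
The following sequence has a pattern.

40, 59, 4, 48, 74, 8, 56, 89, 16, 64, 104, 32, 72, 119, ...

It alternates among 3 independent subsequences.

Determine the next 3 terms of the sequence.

64, 80, 134

Taking every 3rd term gives 3 separate tracks.
Stream A: 40, 48, 56, 64, 72 — arithmetic with common difference +8.
Stream B: 59, 74, 89, 104, 119 — adding 15 each time.
Stream C: 4, 8, 16, 32 — powers of 2.
Position 15 → stream C, term 5 = 64.
Position 16 falls in stream A as its term 6, giving 80.
Position 17 falls in stream B as its term 6, giving 134.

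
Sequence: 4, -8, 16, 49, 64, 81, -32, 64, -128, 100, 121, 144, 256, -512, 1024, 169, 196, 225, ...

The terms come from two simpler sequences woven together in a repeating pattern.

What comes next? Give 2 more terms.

Reading positions in blocks of 6 reveals the pattern AAABBB — 2 tracks woven together.
Subsequence A = 4, -8, 16, -32, 64, -128, 256, -512, 1024: geometric, ×-2 each step.
Subsequence B = 49, 64, 81, 100, 121, 144, 169, 196, 225: the squares 7², 8², 9², ….
Position 19 falls in subsequence A as its term 10, giving -2048.
The 20th slot belongs to subsequence A; its 11th term is 4096.

-2048, 4096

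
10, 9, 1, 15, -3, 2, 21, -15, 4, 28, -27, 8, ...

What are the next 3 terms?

Taking every 3rd term gives 3 separate tracks.
Stream A: 10, 15, 21, 28 (triangular numbers starting at T_4).
Stream B: 9, -3, -15, -27 (arithmetic with common difference −12).
Stream C: 1, 2, 4, 8 (successive powers of 2).
The 13th slot belongs to stream A; its 5th term is 36.
Position 14 falls in stream B as its term 5, giving -39.
The 15th slot belongs to stream C; its 5th term is 16.

36, -39, 16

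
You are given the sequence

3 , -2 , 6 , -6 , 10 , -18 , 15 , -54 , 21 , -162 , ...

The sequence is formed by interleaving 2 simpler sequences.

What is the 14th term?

-1458

Taking every 2nd term gives 2 separate tracks.
Track A: 3, 6, 10, 15, 21 — the triangular numbers T_2, T_3, ….
Track B: -2, -6, -18, -54, -162 — geometric with ratio 3.
Term 14 comes from track B (its 7th entry): -1458.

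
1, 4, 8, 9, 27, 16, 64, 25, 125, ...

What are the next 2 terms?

36, 216

Odd-indexed and even-indexed terms follow separate rules.
Stream A: 1, 8, 27, 64, 125 (perfect cubes starting at 1³).
Stream B: 4, 9, 16, 25 (consecutive squares n² from n = 2).
Position 10 → stream B, term 5 = 36.
Term 11 comes from stream A (its 6th entry): 216.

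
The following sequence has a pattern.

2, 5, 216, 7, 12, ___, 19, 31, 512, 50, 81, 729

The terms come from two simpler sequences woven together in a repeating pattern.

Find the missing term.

343

Positions follow the repeating pattern AAB; grouping by letter gives 2 tracks.
Track A: 2, 5, 7, 12, 19, 31, 50, 81 — a Fibonacci-like recurrence a_n = a_{n-1} + a_{n-2}.
Track B: 216, ?, 512, 729 — the cubes 6³, 7³, 8³, ….
Track B's pattern makes the blank 343.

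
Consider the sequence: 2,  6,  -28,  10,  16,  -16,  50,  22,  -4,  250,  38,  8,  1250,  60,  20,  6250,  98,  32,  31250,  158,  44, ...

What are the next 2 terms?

Read the sequence 3 terms at a time; column i is its own pattern.
Stream A = 2, 10, 50, 250, 1250, 6250, 31250: geometric, ×5 each step.
Stream B = 6, 16, 22, 38, 60, 98, 158: a Fibonacci-like recurrence a_n = a_{n-1} + a_{n-2}.
Stream C = -28, -16, -4, 8, 20, 32, 44: linear: a_n = -40 + 12·n.
The 22nd slot belongs to stream A; its 8th term is 156250.
The 23rd slot belongs to stream B; its 8th term is 256.

156250, 256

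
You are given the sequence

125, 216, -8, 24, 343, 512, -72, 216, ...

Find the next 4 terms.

729, 1000, -648, 1944

Positions follow the repeating pattern AABB; grouping by letter gives 2 tracks.
Stream A: 125, 216, 343, 512 — consecutive cubes n³ from n = 5.
Stream B: -8, 24, -72, 216 — geometric with ratio -3.
Term 9 comes from stream A (its 5th entry): 729.
Position 10 → stream A, term 6 = 1000.
Position 11 falls in stream B as its term 5, giving -648.
Term 12 comes from stream B (its 6th entry): 1944.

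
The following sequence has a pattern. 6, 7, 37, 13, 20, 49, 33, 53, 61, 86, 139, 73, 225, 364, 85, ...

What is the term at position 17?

953

The slot pattern repeats as AAB (period 3), so there are 2 interleaved tracks.
Track A: 6, 7, 13, 20, 33, 53, 86, 139, 225, 364. Fibonacci-style (each term is the sum of the two before it).
Track B: 37, 49, 61, 73, 85. Adding 12 each time.
Position 17 falls in track A as its term 12, giving 953.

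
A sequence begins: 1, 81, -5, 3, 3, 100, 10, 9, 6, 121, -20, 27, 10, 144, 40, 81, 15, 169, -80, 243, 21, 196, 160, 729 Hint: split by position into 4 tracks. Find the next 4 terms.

Split by position mod 4: positions 1, 5, 9, … form one track, and each other residue class forms its own.
Subsequence A = 1, 3, 6, 10, 15, 21: triangular numbers n(n+1)/2 for n = 1, 2, ….
Subsequence B = 81, 100, 121, 144, 169, 196: the squares 9², 10², 11², ….
Subsequence C = -5, 10, -20, 40, -80, 160: geometric, ×-2 each step.
Subsequence D = 3, 9, 27, 81, 243, 729: powers 3^1, 3^2, 3^3, ….
Position 25 falls in subsequence A as its term 7, giving 28.
Term 26 comes from subsequence B (its 7th entry): 225.
Position 27 → subsequence C, term 7 = -320.
Position 28 → subsequence D, term 7 = 2187.

28, 225, -320, 2187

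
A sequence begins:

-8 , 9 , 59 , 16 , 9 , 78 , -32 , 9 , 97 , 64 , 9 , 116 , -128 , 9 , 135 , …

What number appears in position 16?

The terms cycle through 3 interleaved subsequences.
Track A: -8, 16, -32, 64, -128 (geometric with ratio -2).
Track B: 9, 9, 9, 9, 9 (always 9).
Track C: 59, 78, 97, 116, 135 (linear: a_n = 40 + 19·n).
Term 16 comes from track A (its 6th entry): 256.

256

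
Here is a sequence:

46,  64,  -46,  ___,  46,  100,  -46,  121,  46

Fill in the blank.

81

Taking every 2nd term gives 2 separate tracks.
Track A: 46, -46, 46, -46, 46. The oscillation 46·(−1)^(n+1).
Track B: 64, ?, 100, 121. The squares 8², 9², 10², ….
The gap is track B's term 2; the rule gives 81.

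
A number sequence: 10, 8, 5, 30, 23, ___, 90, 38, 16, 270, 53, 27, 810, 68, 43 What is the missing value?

Taking every 3rd term gives 3 separate tracks.
Subsequence A: 10, 30, 90, 270, 810. A geometric progression (common ratio 3).
Subsequence B: 8, 23, 38, 53, 68. Adding 15 each time.
Subsequence C: 5, ?, 16, 27, 43. Fibonacci-style (each term is the sum of the two before it).
So the missing entry in subsequence C is 11.

11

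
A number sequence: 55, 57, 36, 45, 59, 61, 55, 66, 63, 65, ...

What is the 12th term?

91

Reading positions in blocks of 4 reveals the pattern AABB — 2 tracks woven together.
Subsequence A is 55, 57, 59, 61, 63, 65, which is adding 2 each time.
Subsequence B is 36, 45, 55, 66, which is the triangular numbers T_8, T_9, ….
Term 12 comes from subsequence B (its 6th entry): 91.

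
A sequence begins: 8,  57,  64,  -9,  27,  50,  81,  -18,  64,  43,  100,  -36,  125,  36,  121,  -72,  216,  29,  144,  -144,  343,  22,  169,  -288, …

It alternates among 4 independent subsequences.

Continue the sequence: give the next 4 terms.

512, 15, 196, -576

Split by position mod 4: positions 1, 5, 9, … form one track, and each other residue class forms its own.
Subsequence A is 8, 27, 64, 125, 216, 343, which is perfect cubes starting at 2³.
Subsequence B is 57, 50, 43, 36, 29, 22, which is linear: a_n = 64 − 7·n.
Subsequence C is 64, 81, 100, 121, 144, 169, which is the squares 8², 9², 10², ….
Subsequence D is -9, -18, -36, -72, -144, -288, which is multiplying by 2 each time.
The 25th slot belongs to subsequence A; its 7th term is 512.
Position 26 → subsequence B, term 7 = 15.
Position 27 falls in subsequence C as its term 7, giving 196.
Term 28 comes from subsequence D (its 7th entry): -576.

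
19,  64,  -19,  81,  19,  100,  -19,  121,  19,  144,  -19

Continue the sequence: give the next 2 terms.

169, 19

Positions 1, 3, 5, … form one subsequence and positions 2, 4, 6, … form another.
Track A is 19, -19, 19, -19, 19, -19, which is alternating ±19.
Track B is 64, 81, 100, 121, 144, which is consecutive squares n² from n = 8.
Term 12 comes from track B (its 6th entry): 169.
Position 13 falls in track A as its term 7, giving 19.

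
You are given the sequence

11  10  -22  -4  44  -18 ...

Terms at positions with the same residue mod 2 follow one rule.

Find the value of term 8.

-32

The terms cycle through 2 interleaved subsequences.
Track A: 11, -22, 44 (a geometric progression (common ratio -2)).
Track B: 10, -4, -18 (linear: a_n = 24 − 14·n).
Position 8 falls in track B as its term 4, giving -32.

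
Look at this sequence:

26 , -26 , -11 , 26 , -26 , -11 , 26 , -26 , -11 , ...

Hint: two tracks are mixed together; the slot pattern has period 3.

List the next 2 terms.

Positions follow the repeating pattern AAB; grouping by letter gives 2 tracks.
Stream A: 26, -26, 26, -26, 26, -26 (oscillating between 26 and -26).
Stream B: -11, -11, -11 (always -11).
Term 10 comes from stream A (its 7th entry): 26.
Term 11 comes from stream A (its 8th entry): -26.

26, -26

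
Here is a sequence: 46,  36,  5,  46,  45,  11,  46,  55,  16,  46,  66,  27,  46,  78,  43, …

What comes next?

Split by position mod 3: positions 1, 4, 7, … form one track, and each other residue class forms its own.
Track A: 46, 46, 46, 46, 46. The constant sequence 46.
Track B: 36, 45, 55, 66, 78. The triangular numbers T_8, T_9, ….
Track C: 5, 11, 16, 27, 43. Each term equals the sum of the previous two.
Position 16 → track A, term 6 = 46.

46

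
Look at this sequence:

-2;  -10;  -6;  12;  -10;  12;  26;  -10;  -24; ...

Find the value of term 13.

54

Taking every 3rd term gives 3 separate tracks.
Subsequence A: -2, 12, 26 (arithmetic with common difference +14).
Subsequence B: -10, -10, -10 (always -10).
Subsequence C: -6, 12, -24 (geometric with ratio -2).
The 13th slot belongs to subsequence A; its 5th term is 54.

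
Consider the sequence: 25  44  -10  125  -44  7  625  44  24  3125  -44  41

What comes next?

15625

The terms cycle through 3 interleaved subsequences.
Track A: 25, 125, 625, 3125 (successive powers of 5).
Track B: 44, -44, 44, -44 (alternating ±44).
Track C: -10, 7, 24, 41 (arithmetic with common difference +17).
The 13th slot belongs to track A; its 5th term is 15625.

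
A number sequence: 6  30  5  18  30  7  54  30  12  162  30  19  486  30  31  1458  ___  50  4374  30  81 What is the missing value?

30

Split by position mod 3: positions 1, 4, 7, … form one track, and each other residue class forms its own.
Track A = 6, 18, 54, 162, 486, 1458, 4374: geometric, ×3 each step.
Track B = 30, 30, 30, 30, 30, ?, 30: the constant sequence 30.
Track C = 5, 7, 12, 19, 31, 50, 81: Fibonacci-style (each term is the sum of the two before it).
So the missing entry in track B is 30.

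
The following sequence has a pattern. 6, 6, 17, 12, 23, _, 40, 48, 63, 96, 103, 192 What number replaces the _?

Positions 1, 3, 5, … form one subsequence and positions 2, 4, 6, … form another.
Track A = 6, 17, 23, 40, 63, 103: each term equals the sum of the previous two.
Track B = 6, 12, ?, 48, 96, 192: multiplying by 2 each time.
So the missing entry in track B is 24.

24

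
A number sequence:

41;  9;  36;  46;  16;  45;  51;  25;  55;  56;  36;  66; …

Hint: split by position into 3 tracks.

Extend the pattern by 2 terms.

61, 49

Split by position mod 3 into 3 tracks.
Track A = 41, 46, 51, 56: arithmetic with common difference +5.
Track B = 9, 16, 25, 36: perfect squares starting at 3².
Track C = 36, 45, 55, 66: triangular numbers n(n+1)/2 for n = 8, 9, ….
Term 13 comes from track A (its 5th entry): 61.
Term 14 comes from track B (its 5th entry): 49.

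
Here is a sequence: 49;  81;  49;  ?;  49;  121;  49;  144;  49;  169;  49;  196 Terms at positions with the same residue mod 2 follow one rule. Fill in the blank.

100

Positions 1, 3, 5, … form one subsequence and positions 2, 4, 6, … form another.
Track A: 49, 49, 49, 49, 49, 49 — the constant sequence 49.
Track B: 81, ?, 121, 144, 169, 196 — consecutive squares n² from n = 9.
So the missing entry in track B is 100.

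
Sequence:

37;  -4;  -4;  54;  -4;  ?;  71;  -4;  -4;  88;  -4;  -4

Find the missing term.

The slot pattern repeats as ABB (period 3), so there are 2 interleaved tracks.
Track A: 37, 54, 71, 88 — linear: a_n = 20 + 17·n.
Track B: -4, -4, -4, ?, -4, -4, -4, -4 — always -4.
So the missing entry in track B is -4.

-4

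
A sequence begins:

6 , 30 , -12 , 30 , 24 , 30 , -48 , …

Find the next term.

30

Positions 1, 3, 5, … form one subsequence and positions 2, 4, 6, … form another.
Stream A = 6, -12, 24, -48: geometric, ×-2 each step.
Stream B = 30, 30, 30: constant 30.
The 8th slot belongs to stream B; its 4th term is 30.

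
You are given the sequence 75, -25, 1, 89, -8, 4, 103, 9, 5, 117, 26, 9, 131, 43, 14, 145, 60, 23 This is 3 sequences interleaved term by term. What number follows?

Read the sequence 3 terms at a time; column i is its own pattern.
Stream A: 75, 89, 103, 117, 131, 145. Linear: a_n = 61 + 14·n.
Stream B: -25, -8, 9, 26, 43, 60. Linear: a_n = -42 + 17·n.
Stream C: 1, 4, 5, 9, 14, 23. A Fibonacci-like recurrence a_n = a_{n-1} + a_{n-2}.
The 19th slot belongs to stream A; its 7th term is 159.

159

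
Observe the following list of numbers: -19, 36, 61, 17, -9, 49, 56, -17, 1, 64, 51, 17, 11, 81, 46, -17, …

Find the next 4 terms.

21, 100, 41, 17

Split by position mod 4: positions 1, 5, 9, … form one track, and each other residue class forms its own.
Subsequence A = -19, -9, 1, 11: linear: a_n = -29 + 10·n.
Subsequence B = 36, 49, 64, 81: consecutive squares n² from n = 6.
Subsequence C = 61, 56, 51, 46: linear: a_n = 66 − 5·n.
Subsequence D = 17, -17, 17, -17: oscillating between 17 and -17.
The 17th slot belongs to subsequence A; its 5th term is 21.
Term 18 comes from subsequence B (its 5th entry): 100.
Position 19 falls in subsequence C as its term 5, giving 41.
Position 20 → subsequence D, term 5 = 17.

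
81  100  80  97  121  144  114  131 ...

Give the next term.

The slot pattern repeats as AABB (period 4), so there are 2 interleaved tracks.
Subsequence A = 81, 100, 121, 144: the squares 9², 10², 11², ….
Subsequence B = 80, 97, 114, 131: arithmetic with common difference +17.
Position 9 → subsequence A, term 5 = 169.

169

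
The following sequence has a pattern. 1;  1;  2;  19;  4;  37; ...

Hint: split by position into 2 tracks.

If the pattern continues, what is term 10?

73

Split by position mod 2 into 2 tracks.
Subsequence A: 1, 2, 4 (powers 2^0, 2^1, 2^2, …).
Subsequence B: 1, 19, 37 (arithmetic with common difference +18).
Position 10 → subsequence B, term 5 = 73.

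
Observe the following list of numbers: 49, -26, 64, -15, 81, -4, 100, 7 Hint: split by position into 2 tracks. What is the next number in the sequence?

Split by position mod 2 into 2 tracks.
Stream A: 49, 64, 81, 100. Consecutive squares n² from n = 7.
Stream B: -26, -15, -4, 7. Linear: a_n = -37 + 11·n.
Term 9 comes from stream A (its 5th entry): 121.

121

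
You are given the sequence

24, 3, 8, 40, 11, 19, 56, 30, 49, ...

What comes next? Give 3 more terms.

72, 79, 128

Reading positions in blocks of 3 reveals the pattern ABB — 2 tracks woven together.
Track A is 24, 40, 56, which is arithmetic, step +16.
Track B is 3, 8, 11, 19, 30, 49, which is each term equals the sum of the previous two.
The 10th slot belongs to track A; its 4th term is 72.
The 11th slot belongs to track B; its 7th term is 79.
Term 12 comes from track B (its 8th entry): 128.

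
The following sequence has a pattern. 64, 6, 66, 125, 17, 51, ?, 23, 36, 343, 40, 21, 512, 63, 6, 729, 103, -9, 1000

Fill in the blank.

Taking every 3rd term gives 3 separate tracks.
Track A: 64, 125, ?, 343, 512, 729, 1000. The cubes 4³, 5³, 6³, ….
Track B: 6, 17, 23, 40, 63, 103. A Fibonacci-like recurrence a_n = a_{n-1} + a_{n-2}.
Track C: 66, 51, 36, 21, 6, -9. Arithmetic, step −15.
Filling track A at index 3 by its rule yields 216.

216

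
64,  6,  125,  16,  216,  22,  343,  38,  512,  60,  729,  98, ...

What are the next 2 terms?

1000, 158

Positions 1, 3, 5, … form one subsequence and positions 2, 4, 6, … form another.
Track A: 64, 125, 216, 343, 512, 729. Consecutive cubes n³ from n = 4.
Track B: 6, 16, 22, 38, 60, 98. Fibonacci-style (each term is the sum of the two before it).
Term 13 comes from track A (its 7th entry): 1000.
Term 14 comes from track B (its 7th entry): 158.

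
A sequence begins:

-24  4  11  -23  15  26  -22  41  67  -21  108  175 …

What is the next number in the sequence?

-20

Reading positions in blocks of 3 reveals the pattern ABB — 2 tracks woven together.
Track A: -24, -23, -22, -21 — arithmetic, step +1.
Track B: 4, 11, 15, 26, 41, 67, 108, 175 — each term equals the sum of the previous two.
Position 13 falls in track A as its term 5, giving -20.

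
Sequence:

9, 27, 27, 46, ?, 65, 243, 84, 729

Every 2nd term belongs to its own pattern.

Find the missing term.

81

The terms cycle through 2 interleaved subsequences.
Track A = 9, 27, ?, 243, 729: powers of 3.
Track B = 27, 46, 65, 84: adding 19 each time.
The gap is track A's term 3; the rule gives 81.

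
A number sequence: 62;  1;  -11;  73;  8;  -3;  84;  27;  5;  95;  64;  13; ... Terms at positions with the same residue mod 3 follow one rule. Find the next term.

106

Taking every 3rd term gives 3 separate tracks.
Track A: 62, 73, 84, 95 (arithmetic with common difference +11).
Track B: 1, 8, 27, 64 (consecutive cubes n³ from n = 1).
Track C: -11, -3, 5, 13 (linear: a_n = -19 + 8·n).
Position 13 → track A, term 5 = 106.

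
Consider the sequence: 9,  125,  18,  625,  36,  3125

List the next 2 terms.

Positions 1, 3, 5, … form one subsequence and positions 2, 4, 6, … form another.
Track A: 9, 18, 36 (a geometric progression (common ratio 2)).
Track B: 125, 625, 3125 (successive powers of 5).
Term 7 comes from track A (its 4th entry): 72.
Position 8 → track B, term 4 = 15625.

72, 15625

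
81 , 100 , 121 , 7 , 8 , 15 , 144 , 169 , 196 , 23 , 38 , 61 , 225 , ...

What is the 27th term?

529

Reading positions in blocks of 6 reveals the pattern AAABBB — 2 tracks woven together.
Track A: 81, 100, 121, 144, 169, 196, 225. The squares 9², 10², 11², ….
Track B: 7, 8, 15, 23, 38, 61. Fibonacci-style (each term is the sum of the two before it).
Position 27 → track A, term 15 = 529.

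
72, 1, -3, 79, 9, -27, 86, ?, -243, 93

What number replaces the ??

81

Positions follow the repeating pattern ABB; grouping by letter gives 2 tracks.
Stream A is 72, 79, 86, 93, which is adding 7 each time.
Stream B is 1, -3, 9, -27, ?, -243, which is a geometric progression (common ratio -3).
Filling stream B at index 5 by its rule yields 81.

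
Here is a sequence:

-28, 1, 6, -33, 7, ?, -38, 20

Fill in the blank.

13

Positions follow the repeating pattern ABB; grouping by letter gives 2 tracks.
Subsequence A: -28, -33, -38. Linear: a_n = -23 − 5·n.
Subsequence B: 1, 6, 7, ?, 20. A Fibonacci-like recurrence a_n = a_{n-1} + a_{n-2}.
Subsequence B's pattern makes the blank 13.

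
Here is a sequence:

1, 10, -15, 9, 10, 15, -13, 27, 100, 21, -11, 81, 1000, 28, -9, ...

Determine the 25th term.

Read the sequence 4 terms at a time; column i is its own pattern.
Track A = 1, 10, 100, 1000: multiplying by 10 each time.
Track B = 10, 15, 21, 28: triangular numbers starting at T_4.
Track C = -15, -13, -11, -9: arithmetic, step +2.
Track D = 9, 27, 81: powers of 3.
Term 25 comes from track A (its 7th entry): 1000000.

1000000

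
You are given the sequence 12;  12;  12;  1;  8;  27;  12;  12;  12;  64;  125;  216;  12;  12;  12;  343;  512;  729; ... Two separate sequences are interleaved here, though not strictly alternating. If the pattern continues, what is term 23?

1331

Positions follow the repeating pattern AAABBB; grouping by letter gives 2 tracks.
Stream A is 12, 12, 12, 12, 12, 12, 12, 12, 12, which is constant 12.
Stream B is 1, 8, 27, 64, 125, 216, 343, 512, 729, which is consecutive cubes n³ from n = 1.
Position 23 falls in stream B as its term 11, giving 1331.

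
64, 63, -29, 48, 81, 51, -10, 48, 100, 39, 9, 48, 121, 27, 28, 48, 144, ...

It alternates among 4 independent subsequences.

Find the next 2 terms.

15, 47

Taking every 4th term gives 4 separate tracks.
Track A: 64, 81, 100, 121, 144 — perfect squares starting at 8².
Track B: 63, 51, 39, 27 — arithmetic, step −12.
Track C: -29, -10, 9, 28 — adding 19 each time.
Track D: 48, 48, 48, 48 — always 48.
The 18th slot belongs to track B; its 5th term is 15.
Term 19 comes from track C (its 5th entry): 47.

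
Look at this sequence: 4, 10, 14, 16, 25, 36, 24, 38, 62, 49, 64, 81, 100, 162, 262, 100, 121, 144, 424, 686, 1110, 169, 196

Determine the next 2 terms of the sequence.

225, 1796

The slot pattern repeats as AAABBB (period 6), so there are 2 interleaved tracks.
Stream A: 4, 10, 14, 24, 38, 62, 100, 162, 262, 424, 686, 1110 — Fibonacci-style (each term is the sum of the two before it).
Stream B: 16, 25, 36, 49, 64, 81, 100, 121, 144, 169, 196 — consecutive squares n² from n = 4.
Position 24 falls in stream B as its term 12, giving 225.
Position 25 → stream A, term 13 = 1796.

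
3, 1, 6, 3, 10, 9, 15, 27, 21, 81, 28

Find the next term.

243

Positions 1, 3, 5, … form one subsequence and positions 2, 4, 6, … form another.
Stream A: 3, 6, 10, 15, 21, 28 — triangular numbers starting at T_2.
Stream B: 1, 3, 9, 27, 81 — powers of 3.
Term 12 comes from stream B (its 6th entry): 243.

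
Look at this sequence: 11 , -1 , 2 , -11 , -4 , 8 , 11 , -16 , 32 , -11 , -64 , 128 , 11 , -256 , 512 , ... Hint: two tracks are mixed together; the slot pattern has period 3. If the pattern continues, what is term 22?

Reading positions in blocks of 3 reveals the pattern ABB — 2 tracks woven together.
Track A = 11, -11, 11, -11, 11: alternating ±11.
Track B = -1, 2, -4, 8, -16, 32, -64, 128, -256, 512: multiplying by -2 each time.
The 22nd slot belongs to track A; its 8th term is -11.

-11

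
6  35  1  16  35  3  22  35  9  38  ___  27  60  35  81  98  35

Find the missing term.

The terms cycle through 3 interleaved subsequences.
Track A: 6, 16, 22, 38, 60, 98 (a Fibonacci-like recurrence a_n = a_{n-1} + a_{n-2}).
Track B: 35, 35, 35, ?, 35, 35 (constant 35).
Track C: 1, 3, 9, 27, 81 (powers of 3).
Filling track B at index 4 by its rule yields 35.

35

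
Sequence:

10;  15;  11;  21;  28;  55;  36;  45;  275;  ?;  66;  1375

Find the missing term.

Positions follow the repeating pattern AAB; grouping by letter gives 2 tracks.
Track A is 10, 15, 21, 28, 36, 45, ?, 66, which is triangular numbers starting at T_4.
Track B is 11, 55, 275, 1375, which is geometric, ×5 each step.
So the missing entry in track A is 55.

55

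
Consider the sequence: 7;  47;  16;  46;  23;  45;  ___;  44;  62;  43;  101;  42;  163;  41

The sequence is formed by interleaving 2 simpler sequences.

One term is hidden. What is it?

Odd-indexed and even-indexed terms follow separate rules.
Stream A: 7, 16, 23, ?, 62, 101, 163. A Fibonacci-like recurrence a_n = a_{n-1} + a_{n-2}.
Stream B: 47, 46, 45, 44, 43, 42, 41. Linear: a_n = 48 − n.
Stream A's pattern makes the blank 39.

39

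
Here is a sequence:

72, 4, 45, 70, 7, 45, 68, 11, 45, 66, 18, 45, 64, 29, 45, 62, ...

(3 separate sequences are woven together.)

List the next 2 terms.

47, 45

The terms cycle through 3 interleaved subsequences.
Track A: 72, 70, 68, 66, 64, 62 — subtracting 2 each time.
Track B: 4, 7, 11, 18, 29 — each term equals the sum of the previous two.
Track C: 45, 45, 45, 45, 45 — the constant sequence 45.
The 17th slot belongs to track B; its 6th term is 47.
The 18th slot belongs to track C; its 6th term is 45.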